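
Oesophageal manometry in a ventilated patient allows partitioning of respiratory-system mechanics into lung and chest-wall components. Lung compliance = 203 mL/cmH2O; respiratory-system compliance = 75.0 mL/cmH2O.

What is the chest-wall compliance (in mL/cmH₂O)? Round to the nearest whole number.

1/Ccw = 1/Crs − 1/CL.
1/Ccw = 1/75.0 − 1/203 = 0.008407.
Ccw = 118.95 mL/cmH2O.

119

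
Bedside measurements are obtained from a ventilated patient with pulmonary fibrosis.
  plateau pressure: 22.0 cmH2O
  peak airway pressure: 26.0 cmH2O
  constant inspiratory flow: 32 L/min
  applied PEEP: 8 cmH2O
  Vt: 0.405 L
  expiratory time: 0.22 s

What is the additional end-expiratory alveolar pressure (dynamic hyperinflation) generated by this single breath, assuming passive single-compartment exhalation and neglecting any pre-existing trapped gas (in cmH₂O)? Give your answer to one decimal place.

Flow: 32 L/min ÷ 60 = 0.5333 L/s.
R = (PIP − Pplat)/V̇ = (26.0 − 22.0) / 0.5333 = 4.0/0.5333 = 7.5 cmH2O·s/L.
C = Vt/(Pplat − PEEP) = 405.0 / (22.0 − 8) = 405.0/14.0 = 28.929 mL/cmH2O.
τ = R × C = 7.5 × 0.02893 L/cmH2O = 0.217 s.
Fraction remaining = e^(−Te/τ) = e^(−0.22/0.217) = 0.3628; trapped volume = 405.0 × 0.3628 = 146.93 mL.
Additional alveolar pressure from trapping ≈ V_trapped / C = 146.93 / 28.929 = 5.079 cmH2O.

5.1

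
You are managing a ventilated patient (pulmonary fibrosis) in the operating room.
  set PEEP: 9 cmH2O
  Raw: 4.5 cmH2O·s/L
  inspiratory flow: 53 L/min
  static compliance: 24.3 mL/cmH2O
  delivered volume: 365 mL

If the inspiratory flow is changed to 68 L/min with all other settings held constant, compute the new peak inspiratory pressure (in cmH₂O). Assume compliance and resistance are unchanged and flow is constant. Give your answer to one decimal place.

29.1

Flow: 53 L/min ÷ 60 = 0.8833 L/s.
New flow: 68 L/min ÷ 60 = 1.1333 L/s.
PIP = Vt/C + R·V̇ + PEEP (constant-flow equation of motion).
Only the resistive term changes: ΔPIP = R × ΔV̇ = 4.5 × (1.1333 − 0.8833) = 4.5 × 0.25 = 1.125 cmH2O.
Original PIP = 365/24.3 + 4.5×0.8833 + 9 = 27.995 cmH2O; new PIP = 27.995 + (1.125) = 29.12 cmH2O.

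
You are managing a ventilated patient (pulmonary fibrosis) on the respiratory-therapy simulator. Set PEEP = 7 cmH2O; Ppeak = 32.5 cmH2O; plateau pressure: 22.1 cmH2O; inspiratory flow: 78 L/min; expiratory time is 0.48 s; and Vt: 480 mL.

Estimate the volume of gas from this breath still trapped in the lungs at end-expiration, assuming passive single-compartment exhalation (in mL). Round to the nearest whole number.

Flow: 78 L/min ÷ 60 = 1.3 L/s.
R = (PIP − Pplat)/V̇ = (32.5 − 22.1) / 1.3 = 10.4/1.3 = 8.0 cmH2O·s/L.
C = Vt/(Pplat − PEEP) = 480.0 / (22.1 − 7) = 480.0/15.1 = 31.788 mL/cmH2O.
τ = R × C = 8.0 × 0.03179 L/cmH2O = 0.2543 s.
Fraction remaining = e^(−Te/τ) = e^(−0.48/0.2543) = 0.1514.
Trapped volume = 480.0 × 0.1514 = 72.672 mL.

73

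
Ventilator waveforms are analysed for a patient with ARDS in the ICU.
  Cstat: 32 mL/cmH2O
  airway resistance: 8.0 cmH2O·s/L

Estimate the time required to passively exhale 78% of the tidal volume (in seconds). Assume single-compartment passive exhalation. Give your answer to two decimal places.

0.39

τ = R × C = 8.0 × 32 mL/cmH2O = 8.0 × 0.032 L/cmH2O = 0.256 s.
Exhaled fraction f = 1 − e^(−t/τ) → t = −τ·ln(1 − f) = −0.256·ln(0.22) = 0.3876 s.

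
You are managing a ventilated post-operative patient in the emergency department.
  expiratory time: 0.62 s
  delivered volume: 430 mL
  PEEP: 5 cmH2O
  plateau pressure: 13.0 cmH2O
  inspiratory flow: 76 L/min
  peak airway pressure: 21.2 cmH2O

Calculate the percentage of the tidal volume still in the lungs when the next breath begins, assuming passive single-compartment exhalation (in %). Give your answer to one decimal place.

Flow: 76 L/min ÷ 60 = 1.2667 L/s.
R = (PIP − Pplat)/V̇ = (21.2 − 13.0) / 1.2667 = 8.2/1.2667 = 6.474 cmH2O·s/L.
C = Vt/(Pplat − PEEP) = 430.0 / (13.0 − 5) = 430.0/8.0 = 53.75 mL/cmH2O.
τ = R × C = 6.474 × 0.05375 L/cmH2O = 0.348 s.
Fraction remaining at end-expiration = e^(−Te/τ) = e^(−0.62/0.348) = 0.1684 → 16.84%.

16.8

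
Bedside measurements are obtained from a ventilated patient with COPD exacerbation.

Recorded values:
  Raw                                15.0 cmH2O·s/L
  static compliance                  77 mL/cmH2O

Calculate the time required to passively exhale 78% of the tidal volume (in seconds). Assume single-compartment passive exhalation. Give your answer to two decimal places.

τ = R × C = 15.0 × 77 mL/cmH2O = 15.0 × 0.077 L/cmH2O = 1.155 s.
Exhaled fraction f = 1 − e^(−t/τ) → t = −τ·ln(1 − f) = −1.155·ln(0.22) = 1.749 s.

1.75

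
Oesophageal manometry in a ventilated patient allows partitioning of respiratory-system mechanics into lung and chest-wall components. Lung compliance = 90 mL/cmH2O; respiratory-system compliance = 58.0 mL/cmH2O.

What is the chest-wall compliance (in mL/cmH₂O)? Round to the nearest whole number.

1/Ccw = 1/Crs − 1/CL.
1/Ccw = 1/58.0 − 1/90 = 0.00613.
Ccw = 163.13 mL/cmH2O.

163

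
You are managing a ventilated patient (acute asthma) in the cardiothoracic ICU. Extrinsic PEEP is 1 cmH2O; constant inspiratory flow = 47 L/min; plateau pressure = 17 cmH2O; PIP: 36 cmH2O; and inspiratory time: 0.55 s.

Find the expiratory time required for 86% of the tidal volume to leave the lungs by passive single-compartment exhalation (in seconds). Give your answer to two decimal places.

Flow: 47 L/min ÷ 60 = 0.7833 L/s.
Vt = flow × Ti = 0.7833 L/s × 0.55 s × 1000 mL/L = 430.82 mL.
R = (PIP − Pplat)/V̇ = (36 − 17) / 0.7833 = 19.0/0.7833 = 24.256 cmH2O·s/L.
C = Vt/(Pplat − PEEP) = 430.82 / (17 − 1) = 430.82/16.0 = 26.926 mL/cmH2O.
τ = R × C = 24.256 × 0.02693 L/cmH2O = 0.6532 s.
t = −τ·ln(1 − 0.86) = −0.6532·ln(0.14) = 1.284 s.

1.28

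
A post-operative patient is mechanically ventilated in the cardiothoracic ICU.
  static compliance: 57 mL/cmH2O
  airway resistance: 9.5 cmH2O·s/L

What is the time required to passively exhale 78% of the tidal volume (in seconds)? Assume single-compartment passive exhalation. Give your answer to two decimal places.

0.82

τ = R × C = 9.5 × 57 mL/cmH2O = 9.5 × 0.057 L/cmH2O = 0.5415 s.
Exhaled fraction f = 1 − e^(−t/τ) → t = −τ·ln(1 − f) = −0.5415·ln(0.22) = 0.8199 s.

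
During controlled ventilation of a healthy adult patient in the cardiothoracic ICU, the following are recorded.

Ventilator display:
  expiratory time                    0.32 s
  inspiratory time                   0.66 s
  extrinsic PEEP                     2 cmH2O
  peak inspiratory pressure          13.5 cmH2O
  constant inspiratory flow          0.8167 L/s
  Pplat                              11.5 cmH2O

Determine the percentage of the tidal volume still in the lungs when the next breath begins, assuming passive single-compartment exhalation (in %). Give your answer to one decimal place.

10.0

Vt = flow × Ti = 0.8167 L/s × 0.66 s × 1000 mL/L = 539.02 mL.
R = (PIP − Pplat)/V̇ = (13.5 − 11.5) / 0.8167 = 2.0/0.8167 = 2.449 cmH2O·s/L.
C = Vt/(Pplat − PEEP) = 539.02 / (11.5 − 2) = 539.02/9.5 = 56.739 mL/cmH2O.
τ = R × C = 2.449 × 0.05674 L/cmH2O = 0.139 s.
Fraction remaining at end-expiration = e^(−Te/τ) = e^(−0.32/0.139) = 0.1 → 10.0%.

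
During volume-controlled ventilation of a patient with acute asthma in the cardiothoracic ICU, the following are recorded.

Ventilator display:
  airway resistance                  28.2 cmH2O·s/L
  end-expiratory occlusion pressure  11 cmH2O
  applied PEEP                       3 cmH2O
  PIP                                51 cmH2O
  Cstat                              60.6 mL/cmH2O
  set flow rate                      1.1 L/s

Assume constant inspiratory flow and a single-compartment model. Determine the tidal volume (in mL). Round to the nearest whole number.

Total PEEP = 11 cmH2O (set 3 + intrinsic 8); this is the baseline alveolar pressure.
Equation of motion (constant flow): PIP = Vt/C + R·V̇ + PEEP.
Vt/C = PIP − R·V̇ − PEEP = 51 − 31.02 − 11 = 8.98 cmH2O.
Vt = C × 8.98 = 60.6 × 8.98 = 544.19 mL.

544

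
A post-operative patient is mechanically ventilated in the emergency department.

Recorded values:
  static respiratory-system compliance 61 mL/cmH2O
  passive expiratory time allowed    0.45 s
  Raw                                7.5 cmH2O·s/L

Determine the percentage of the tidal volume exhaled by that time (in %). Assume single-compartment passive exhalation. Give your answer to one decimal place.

τ = R × C = 7.5 × 61 mL/cmH2O = 7.5 × 0.061 L/cmH2O = 0.4575 s.
Passive exhalation: V(t)/V₀ = e^(−t/τ) = e^(−0.45/0.4575) = 0.374.
Fraction exhaled = 1 − 0.374 = 0.626 → 62.6%.

62.6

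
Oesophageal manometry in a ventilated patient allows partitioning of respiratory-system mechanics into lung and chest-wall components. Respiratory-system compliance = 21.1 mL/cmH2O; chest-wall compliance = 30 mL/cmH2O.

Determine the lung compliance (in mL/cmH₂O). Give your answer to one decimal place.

71.1

1/CL = 1/Crs − 1/Ccw.
1/CL = 1/21.1 − 1/30 = 0.01406.
CL = 71.124 mL/cmH2O.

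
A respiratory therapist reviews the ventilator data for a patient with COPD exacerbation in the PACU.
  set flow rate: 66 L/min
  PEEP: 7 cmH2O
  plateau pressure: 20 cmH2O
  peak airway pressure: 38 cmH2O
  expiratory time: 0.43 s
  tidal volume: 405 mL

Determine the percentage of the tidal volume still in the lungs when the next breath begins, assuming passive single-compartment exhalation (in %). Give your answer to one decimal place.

43.0

Flow: 66 L/min ÷ 60 = 1.1 L/s.
R = (PIP − Pplat)/V̇ = (38 − 20) / 1.1 = 18.0/1.1 = 16.364 cmH2O·s/L.
C = Vt/(Pplat − PEEP) = 405.0 / (20 − 7) = 405.0/13.0 = 31.154 mL/cmH2O.
τ = R × C = 16.364 × 0.03115 L/cmH2O = 0.5097 s.
Fraction remaining at end-expiration = e^(−Te/τ) = e^(−0.43/0.5097) = 0.4301 → 43.01%.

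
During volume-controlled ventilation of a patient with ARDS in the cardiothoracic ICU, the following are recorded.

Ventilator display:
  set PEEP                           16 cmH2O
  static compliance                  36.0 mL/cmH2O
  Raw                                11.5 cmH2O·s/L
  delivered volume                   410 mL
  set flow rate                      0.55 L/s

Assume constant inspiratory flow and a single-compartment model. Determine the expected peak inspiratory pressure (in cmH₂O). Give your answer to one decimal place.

33.7

Equation of motion (constant flow): PIP = Vt/C + R·V̇ + PEEP.
PIP = 410/36.0 + 11.5×0.55 + 16 = 11.389 + 6.325 + 16 = 33.714 cmH2O.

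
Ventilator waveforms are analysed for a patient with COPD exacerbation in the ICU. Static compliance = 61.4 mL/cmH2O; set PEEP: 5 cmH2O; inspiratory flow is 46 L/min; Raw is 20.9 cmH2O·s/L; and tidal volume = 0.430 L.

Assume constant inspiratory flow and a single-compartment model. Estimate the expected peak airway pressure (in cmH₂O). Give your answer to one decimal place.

28.0

Flow: 46 L/min ÷ 60 = 0.7667 L/s.
Equation of motion (constant flow): PIP = Vt/C + R·V̇ + PEEP.
PIP = 430/61.4 + 20.9×0.7667 + 5 = 7.003 + 16.024 + 5 = 28.027 cmH2O.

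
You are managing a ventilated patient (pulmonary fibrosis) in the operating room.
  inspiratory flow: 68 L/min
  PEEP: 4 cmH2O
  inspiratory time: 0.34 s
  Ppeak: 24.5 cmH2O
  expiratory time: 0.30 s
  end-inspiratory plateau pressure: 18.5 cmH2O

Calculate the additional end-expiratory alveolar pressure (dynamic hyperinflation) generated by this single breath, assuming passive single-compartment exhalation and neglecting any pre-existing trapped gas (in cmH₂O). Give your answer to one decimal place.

1.7

Flow: 68 L/min ÷ 60 = 1.1333 L/s.
Vt = flow × Ti = 1.1333 L/s × 0.34 s × 1000 mL/L = 385.32 mL.
R = (PIP − Pplat)/V̇ = (24.5 − 18.5) / 1.1333 = 6.0/1.1333 = 5.294 cmH2O·s/L.
C = Vt/(Pplat − PEEP) = 385.32 / (18.5 − 4) = 385.32/14.5 = 26.574 mL/cmH2O.
τ = R × C = 5.294 × 0.02657 L/cmH2O = 0.1407 s.
Fraction remaining = e^(−Te/τ) = e^(−0.30/0.1407) = 0.1186; trapped volume = 385.32 × 0.1186 = 45.699 mL.
Additional alveolar pressure from trapping ≈ V_trapped / C = 45.699 / 26.574 = 1.72 cmH2O.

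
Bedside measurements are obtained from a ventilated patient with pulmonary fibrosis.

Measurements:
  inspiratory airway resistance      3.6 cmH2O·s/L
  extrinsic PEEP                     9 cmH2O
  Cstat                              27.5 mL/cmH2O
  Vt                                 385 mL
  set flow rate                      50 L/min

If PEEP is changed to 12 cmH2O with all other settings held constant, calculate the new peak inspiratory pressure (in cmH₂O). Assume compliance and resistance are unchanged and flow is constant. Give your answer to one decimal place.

Flow: 50 L/min ÷ 60 = 0.8333 L/s.
PIP = Vt/C + R·V̇ + PEEP (constant-flow equation of motion).
Only the baseline term changes: ΔPIP = ΔPEEP = 12 − 9 = 3.0 cmH2O.
Original PIP = 385/27.5 + 3.6×0.8333 + 9 = 26.0 cmH2O; new PIP = 26.0 + (3.0) = 29.0 cmH2O.

29.0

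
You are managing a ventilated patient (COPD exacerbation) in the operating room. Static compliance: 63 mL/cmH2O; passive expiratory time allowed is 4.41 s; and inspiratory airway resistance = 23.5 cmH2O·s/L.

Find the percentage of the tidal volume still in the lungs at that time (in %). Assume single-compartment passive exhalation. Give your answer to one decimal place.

τ = R × C = 23.5 × 63 mL/cmH2O = 23.5 × 0.063 L/cmH2O = 1.481 s.
Passive exhalation: V(t)/V₀ = e^(−t/τ) = e^(−4.41/1.481) = 0.05091.
Fraction remaining = 0.05091 → 5.091%.

5.1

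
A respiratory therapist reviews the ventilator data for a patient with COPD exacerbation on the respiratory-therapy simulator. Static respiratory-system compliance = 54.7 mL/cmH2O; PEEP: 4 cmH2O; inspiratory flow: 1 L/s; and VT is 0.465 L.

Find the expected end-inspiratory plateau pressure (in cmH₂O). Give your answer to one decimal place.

Pplat = PEEP + Vt / Cstat = 4 + 465 / 54.7 = 4 + 8.501 = 12.501 cmH2O.

12.5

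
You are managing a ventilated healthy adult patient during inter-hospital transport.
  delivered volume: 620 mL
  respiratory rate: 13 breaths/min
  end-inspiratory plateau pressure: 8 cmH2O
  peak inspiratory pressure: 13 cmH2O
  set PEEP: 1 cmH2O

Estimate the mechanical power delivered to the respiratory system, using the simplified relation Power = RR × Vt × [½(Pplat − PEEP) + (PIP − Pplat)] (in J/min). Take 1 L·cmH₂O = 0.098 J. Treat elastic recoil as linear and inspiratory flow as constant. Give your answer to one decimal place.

6.7

Per-breath work = Vt × [½(Pplat−PEEP) + (PIP−Pplat)] = 0.620 × [0.5×7.0 + 5.0] = 0.620 × 8.5 = 5.27 L·cmH2O.
Power = 13 × 5.27 = 68.51 L·cmH2O/min.
× 0.098 J/(L·cmH2O) → 6.714 J/min.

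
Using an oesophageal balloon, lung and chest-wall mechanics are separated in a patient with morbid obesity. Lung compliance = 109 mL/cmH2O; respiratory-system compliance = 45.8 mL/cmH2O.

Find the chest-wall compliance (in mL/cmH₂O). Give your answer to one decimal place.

1/Ccw = 1/Crs − 1/CL.
1/Ccw = 1/45.8 − 1/109 = 0.01266.
Ccw = 78.989 mL/cmH2O.

79.0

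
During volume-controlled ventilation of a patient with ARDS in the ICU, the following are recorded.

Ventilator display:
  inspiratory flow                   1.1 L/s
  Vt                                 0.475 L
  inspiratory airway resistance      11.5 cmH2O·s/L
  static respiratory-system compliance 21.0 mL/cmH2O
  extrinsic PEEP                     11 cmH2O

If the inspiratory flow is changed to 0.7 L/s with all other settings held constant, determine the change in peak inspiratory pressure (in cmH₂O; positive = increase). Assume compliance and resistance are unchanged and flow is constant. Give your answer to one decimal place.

-4.6

PIP = Vt/C + R·V̇ + PEEP (constant-flow equation of motion).
Only the resistive term changes: ΔPIP = R × ΔV̇ = 11.5 × (0.7 − 1.1) = 11.5 × -0.4 = -4.6 cmH2O.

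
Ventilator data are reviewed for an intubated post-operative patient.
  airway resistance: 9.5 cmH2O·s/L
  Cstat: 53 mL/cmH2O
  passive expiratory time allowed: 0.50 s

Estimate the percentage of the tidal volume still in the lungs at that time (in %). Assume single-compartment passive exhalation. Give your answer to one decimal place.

37.0

τ = R × C = 9.5 × 53 mL/cmH2O = 9.5 × 0.053 L/cmH2O = 0.5035 s.
Passive exhalation: V(t)/V₀ = e^(−t/τ) = e^(−0.50/0.5035) = 0.3704.
Fraction remaining = 0.3704 → 37.04%.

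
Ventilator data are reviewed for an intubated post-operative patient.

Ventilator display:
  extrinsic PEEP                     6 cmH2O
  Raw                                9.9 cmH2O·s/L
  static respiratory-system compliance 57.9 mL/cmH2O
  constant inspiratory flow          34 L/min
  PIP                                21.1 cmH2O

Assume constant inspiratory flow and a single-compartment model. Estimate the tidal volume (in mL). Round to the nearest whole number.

549

Flow: 34 L/min ÷ 60 = 0.5667 L/s.
Equation of motion (constant flow): PIP = Vt/C + R·V̇ + PEEP.
Vt/C = PIP − R·V̇ − PEEP = 21.1 − 5.61 − 6 = 9.49 cmH2O.
Vt = C × 9.49 = 57.9 × 9.49 = 549.47 mL.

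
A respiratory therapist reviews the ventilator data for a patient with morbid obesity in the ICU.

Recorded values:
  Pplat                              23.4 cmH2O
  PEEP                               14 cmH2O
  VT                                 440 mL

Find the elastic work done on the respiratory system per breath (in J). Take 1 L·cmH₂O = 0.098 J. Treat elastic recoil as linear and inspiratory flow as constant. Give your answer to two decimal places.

0.20

Elastic work ≈ ½ × (Pplat − PEEP) × Vt = 0.5 × (23.4 − 14) × 0.440 L = 0.5 × 9.4 × 0.440 = 2.068 L·cmH2O.
× 0.098 J/(L·cmH2O) → 0.2027 J.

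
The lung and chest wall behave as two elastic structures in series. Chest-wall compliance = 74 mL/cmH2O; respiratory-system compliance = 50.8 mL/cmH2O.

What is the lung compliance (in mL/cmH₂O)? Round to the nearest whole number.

1/CL = 1/Crs − 1/Ccw.
1/CL = 1/50.8 − 1/74 = 0.006172.
CL = 162.02 mL/cmH2O.

162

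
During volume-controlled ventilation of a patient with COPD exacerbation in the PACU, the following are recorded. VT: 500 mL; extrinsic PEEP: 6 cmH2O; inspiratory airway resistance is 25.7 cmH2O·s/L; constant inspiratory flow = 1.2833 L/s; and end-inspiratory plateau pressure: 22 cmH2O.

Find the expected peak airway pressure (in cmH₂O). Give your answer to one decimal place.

PIP = Pplat + Raw × flow = 22 + 25.7 × 1.2833 = 22 + 32.981 = 54.981 cmH2O.

55.0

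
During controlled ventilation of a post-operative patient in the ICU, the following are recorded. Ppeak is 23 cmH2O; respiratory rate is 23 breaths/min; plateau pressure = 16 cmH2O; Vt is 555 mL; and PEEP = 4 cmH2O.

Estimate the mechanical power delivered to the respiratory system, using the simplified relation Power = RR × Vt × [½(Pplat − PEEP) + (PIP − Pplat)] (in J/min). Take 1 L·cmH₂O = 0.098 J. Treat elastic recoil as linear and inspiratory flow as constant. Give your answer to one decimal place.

16.3

Per-breath work = Vt × [½(Pplat−PEEP) + (PIP−Pplat)] = 0.555 × [0.5×12.0 + 7.0] = 0.555 × 13.0 = 7.215 L·cmH2O.
Power = 23 × 7.215 = 165.95 L·cmH2O/min.
× 0.098 J/(L·cmH2O) → 16.263 J/min.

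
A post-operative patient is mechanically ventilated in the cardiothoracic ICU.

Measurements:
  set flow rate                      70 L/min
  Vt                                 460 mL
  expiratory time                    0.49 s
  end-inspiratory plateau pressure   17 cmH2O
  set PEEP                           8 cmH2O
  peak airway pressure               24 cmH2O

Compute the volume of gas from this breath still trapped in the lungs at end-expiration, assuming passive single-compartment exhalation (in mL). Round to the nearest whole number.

93

Flow: 70 L/min ÷ 60 = 1.1667 L/s.
R = (PIP − Pplat)/V̇ = (24 − 17) / 1.1667 = 7.0/1.1667 = 6.0 cmH2O·s/L.
C = Vt/(Pplat − PEEP) = 460.0 / (17 − 8) = 460.0/9.0 = 51.111 mL/cmH2O.
τ = R × C = 6.0 × 0.05111 L/cmH2O = 0.3067 s.
Fraction remaining = e^(−Te/τ) = e^(−0.49/0.3067) = 0.2024.
Trapped volume = 460.0 × 0.2024 = 93.104 mL.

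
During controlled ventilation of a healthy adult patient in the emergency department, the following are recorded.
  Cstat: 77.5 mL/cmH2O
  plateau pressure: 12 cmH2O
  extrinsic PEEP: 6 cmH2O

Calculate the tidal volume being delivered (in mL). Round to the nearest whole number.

Vt = Cstat × (Pplat − PEEP) = 77.5 × (12 − 6) = 77.5 × 6.0 = 465.0 mL.

465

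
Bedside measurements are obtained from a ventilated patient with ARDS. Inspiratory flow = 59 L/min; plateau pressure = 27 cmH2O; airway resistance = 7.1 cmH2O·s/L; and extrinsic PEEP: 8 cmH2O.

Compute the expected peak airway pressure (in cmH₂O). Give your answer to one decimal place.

34.0

Flow: 59 L/min ÷ 60 = 0.9833 L/s.
PIP = Pplat + Raw × flow = 27 + 7.1 × 0.9833 = 27 + 6.981 = 33.981 cmH2O.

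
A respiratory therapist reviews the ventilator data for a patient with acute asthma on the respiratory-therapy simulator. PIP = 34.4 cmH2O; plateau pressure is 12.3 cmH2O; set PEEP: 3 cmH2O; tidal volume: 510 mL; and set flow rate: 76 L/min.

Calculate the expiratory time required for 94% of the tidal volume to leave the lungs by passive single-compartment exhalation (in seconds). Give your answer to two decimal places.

Flow: 76 L/min ÷ 60 = 1.2667 L/s.
R = (PIP − Pplat)/V̇ = (34.4 − 12.3) / 1.2667 = 22.1/1.2667 = 17.447 cmH2O·s/L.
C = Vt/(Pplat − PEEP) = 510.0 / (12.3 − 3) = 510.0/9.3 = 54.839 mL/cmH2O.
τ = R × C = 17.447 × 0.05484 L/cmH2O = 0.9568 s.
t = −τ·ln(1 − 0.94) = −0.9568·ln(0.06) = 2.692 s.

2.69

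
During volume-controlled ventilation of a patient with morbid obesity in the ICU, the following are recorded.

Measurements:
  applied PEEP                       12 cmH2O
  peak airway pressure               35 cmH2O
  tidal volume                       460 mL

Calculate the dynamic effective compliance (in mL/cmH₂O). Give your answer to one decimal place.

20.0

Dynamic compliance = Vt / (PIP − PEEP) = 460 / (35 − 12) = 460 / 23.0 = 20.0 mL/cmH2O.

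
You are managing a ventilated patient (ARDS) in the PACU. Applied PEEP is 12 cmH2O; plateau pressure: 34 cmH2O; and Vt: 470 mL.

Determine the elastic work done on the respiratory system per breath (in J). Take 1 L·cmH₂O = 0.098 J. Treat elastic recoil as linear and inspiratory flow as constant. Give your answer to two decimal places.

0.51

Elastic work ≈ ½ × (Pplat − PEEP) × Vt = 0.5 × (34 − 12) × 0.470 L = 0.5 × 22.0 × 0.470 = 5.17 L·cmH2O.
× 0.098 J/(L·cmH2O) → 0.5067 J.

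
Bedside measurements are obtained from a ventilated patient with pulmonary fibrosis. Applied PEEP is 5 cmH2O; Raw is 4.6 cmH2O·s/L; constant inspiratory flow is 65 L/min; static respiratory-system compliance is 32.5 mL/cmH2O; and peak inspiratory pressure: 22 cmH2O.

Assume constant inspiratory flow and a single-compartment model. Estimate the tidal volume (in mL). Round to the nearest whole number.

391

Flow: 65 L/min ÷ 60 = 1.0833 L/s.
Equation of motion (constant flow): PIP = Vt/C + R·V̇ + PEEP.
Vt/C = PIP − R·V̇ − PEEP = 22 − 4.983 − 5 = 12.017 cmH2O.
Vt = C × 12.017 = 32.5 × 12.017 = 390.55 mL.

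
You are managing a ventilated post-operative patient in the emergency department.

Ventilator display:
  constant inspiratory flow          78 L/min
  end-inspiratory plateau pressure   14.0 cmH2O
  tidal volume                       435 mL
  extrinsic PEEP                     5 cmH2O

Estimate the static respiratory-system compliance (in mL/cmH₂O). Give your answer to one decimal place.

Cstat = Vt / (Pplat − PEEP) = 435 / (14.0 − 5) = 435 / 9.0 = 48.333 mL/cmH2O.

48.3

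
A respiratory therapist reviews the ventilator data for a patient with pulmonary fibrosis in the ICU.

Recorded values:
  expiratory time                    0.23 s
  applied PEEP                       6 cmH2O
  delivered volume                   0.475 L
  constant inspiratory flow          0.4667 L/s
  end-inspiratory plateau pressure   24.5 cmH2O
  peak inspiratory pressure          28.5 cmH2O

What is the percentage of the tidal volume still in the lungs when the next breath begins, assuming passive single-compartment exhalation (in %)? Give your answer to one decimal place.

35.2

R = (PIP − Pplat)/V̇ = (28.5 − 24.5) / 0.4667 = 4.0/0.4667 = 8.571 cmH2O·s/L.
C = Vt/(Pplat − PEEP) = 475.0 / (24.5 − 6) = 475.0/18.5 = 25.676 mL/cmH2O.
τ = R × C = 8.571 × 0.02568 L/cmH2O = 0.2201 s.
Fraction remaining at end-expiration = e^(−Te/τ) = e^(−0.23/0.2201) = 0.3517 → 35.17%.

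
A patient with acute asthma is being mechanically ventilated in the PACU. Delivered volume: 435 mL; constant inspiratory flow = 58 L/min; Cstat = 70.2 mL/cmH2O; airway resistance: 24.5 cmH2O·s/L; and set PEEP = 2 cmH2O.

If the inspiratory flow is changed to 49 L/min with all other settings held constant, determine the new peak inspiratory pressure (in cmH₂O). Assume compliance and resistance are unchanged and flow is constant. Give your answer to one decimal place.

Flow: 58 L/min ÷ 60 = 0.9667 L/s.
New flow: 49 L/min ÷ 60 = 0.8167 L/s.
PIP = Vt/C + R·V̇ + PEEP (constant-flow equation of motion).
Only the resistive term changes: ΔPIP = R × ΔV̇ = 24.5 × (0.8167 − 0.9667) = 24.5 × -0.15 = -3.675 cmH2O.
Original PIP = 435/70.2 + 24.5×0.9667 + 2 = 31.881 cmH2O; new PIP = 31.881 + (-3.675) = 28.206 cmH2O.

28.2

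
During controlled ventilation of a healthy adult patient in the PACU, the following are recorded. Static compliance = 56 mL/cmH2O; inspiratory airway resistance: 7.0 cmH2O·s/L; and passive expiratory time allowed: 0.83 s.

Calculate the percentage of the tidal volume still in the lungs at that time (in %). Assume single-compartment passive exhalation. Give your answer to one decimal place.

12.0

τ = R × C = 7.0 × 56 mL/cmH2O = 7.0 × 0.056 L/cmH2O = 0.392 s.
Passive exhalation: V(t)/V₀ = e^(−t/τ) = e^(−0.83/0.392) = 0.1204.
Fraction remaining = 0.1204 → 12.04%.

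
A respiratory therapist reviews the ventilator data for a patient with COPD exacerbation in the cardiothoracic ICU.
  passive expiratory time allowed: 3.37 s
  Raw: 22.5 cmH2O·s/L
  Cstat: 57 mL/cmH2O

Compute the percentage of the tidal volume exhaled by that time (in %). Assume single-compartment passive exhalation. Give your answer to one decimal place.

92.8

τ = R × C = 22.5 × 57 mL/cmH2O = 22.5 × 0.057 L/cmH2O = 1.283 s.
Passive exhalation: V(t)/V₀ = e^(−t/τ) = e^(−3.37/1.283) = 0.07232.
Fraction exhaled = 1 − 0.07232 = 0.9277 → 92.77%.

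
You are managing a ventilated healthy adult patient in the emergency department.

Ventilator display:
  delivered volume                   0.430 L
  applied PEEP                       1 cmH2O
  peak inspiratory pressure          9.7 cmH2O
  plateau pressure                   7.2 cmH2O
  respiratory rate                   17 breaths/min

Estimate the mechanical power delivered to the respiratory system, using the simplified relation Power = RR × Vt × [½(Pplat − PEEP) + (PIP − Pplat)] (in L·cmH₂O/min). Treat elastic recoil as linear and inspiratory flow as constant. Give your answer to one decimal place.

Per-breath work = Vt × [½(Pplat−PEEP) + (PIP−Pplat)] = 0.430 × [0.5×6.2 + 2.5] = 0.430 × 5.6 = 2.408 L·cmH2O.
Power = 17 × 2.408 = 40.936 L·cmH2O/min.

40.9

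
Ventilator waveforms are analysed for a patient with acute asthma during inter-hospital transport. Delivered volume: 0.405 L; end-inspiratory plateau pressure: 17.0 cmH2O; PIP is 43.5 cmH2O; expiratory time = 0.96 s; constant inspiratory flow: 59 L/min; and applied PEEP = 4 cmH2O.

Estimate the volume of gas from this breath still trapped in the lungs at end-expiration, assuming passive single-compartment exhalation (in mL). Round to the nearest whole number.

Flow: 59 L/min ÷ 60 = 0.9833 L/s.
R = (PIP − Pplat)/V̇ = (43.5 − 17.0) / 0.9833 = 26.5/0.9833 = 26.95 cmH2O·s/L.
C = Vt/(Pplat − PEEP) = 405.0 / (17.0 − 4) = 405.0/13.0 = 31.154 mL/cmH2O.
τ = R × C = 26.95 × 0.03115 L/cmH2O = 0.8395 s.
Fraction remaining = e^(−Te/τ) = e^(−0.96/0.8395) = 0.3187.
Trapped volume = 405.0 × 0.3187 = 129.07 mL.

129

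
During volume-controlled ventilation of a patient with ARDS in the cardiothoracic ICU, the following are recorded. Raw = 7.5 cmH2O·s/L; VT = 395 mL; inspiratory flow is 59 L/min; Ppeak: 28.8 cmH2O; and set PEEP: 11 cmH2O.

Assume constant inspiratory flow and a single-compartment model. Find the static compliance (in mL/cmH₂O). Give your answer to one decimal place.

37.9

Flow: 59 L/min ÷ 60 = 0.9833 L/s.
Equation of motion (constant flow): PIP = Vt/C + R·V̇ + PEEP.
Vt/C = PIP − R·V̇ − PEEP = 28.8 − 7.5×0.9833 − 11 = 28.8 − 7.375 − 11 = 10.425 cmH2O.
C = Vt / 10.425 = 395 / 10.425 = 37.89 mL/cmH2O.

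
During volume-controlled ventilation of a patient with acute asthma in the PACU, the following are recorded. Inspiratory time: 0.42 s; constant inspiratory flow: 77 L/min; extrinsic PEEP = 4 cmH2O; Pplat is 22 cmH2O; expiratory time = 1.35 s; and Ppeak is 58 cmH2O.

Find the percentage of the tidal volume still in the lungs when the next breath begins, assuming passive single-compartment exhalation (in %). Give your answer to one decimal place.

20.0

Flow: 77 L/min ÷ 60 = 1.2833 L/s.
Vt = flow × Ti = 1.2833 L/s × 0.42 s × 1000 mL/L = 538.99 mL.
R = (PIP − Pplat)/V̇ = (58 − 22) / 1.2833 = 36.0/1.2833 = 28.053 cmH2O·s/L.
C = Vt/(Pplat − PEEP) = 538.99 / (22 − 4) = 538.99/18.0 = 29.944 mL/cmH2O.
τ = R × C = 28.053 × 0.02994 L/cmH2O = 0.8399 s.
Fraction remaining at end-expiration = e^(−Te/τ) = e^(−1.35/0.8399) = 0.2004 → 20.04%.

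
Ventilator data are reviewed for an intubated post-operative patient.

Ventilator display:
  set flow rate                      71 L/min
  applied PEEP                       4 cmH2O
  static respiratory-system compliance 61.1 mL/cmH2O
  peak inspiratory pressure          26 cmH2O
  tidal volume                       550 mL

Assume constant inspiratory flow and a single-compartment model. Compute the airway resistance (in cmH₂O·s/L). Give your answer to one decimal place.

Flow: 71 L/min ÷ 60 = 1.1833 L/s.
Equation of motion (constant flow): PIP = Vt/C + R·V̇ + PEEP.
R·V̇ = PIP − Vt/C − PEEP = 26 − 550/61.1 − 4 = 26 − 9.002 − 4 = 12.998 cmH2O.
R = 12.998 / 1.1833 = 10.985 cmH2O·s/L.

11.0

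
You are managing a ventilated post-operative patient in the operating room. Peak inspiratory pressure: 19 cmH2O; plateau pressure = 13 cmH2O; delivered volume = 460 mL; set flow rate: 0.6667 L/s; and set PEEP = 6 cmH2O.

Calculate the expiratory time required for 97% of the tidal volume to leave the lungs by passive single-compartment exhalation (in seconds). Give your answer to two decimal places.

R = (PIP − Pplat)/V̇ = (19 − 13) / 0.6667 = 6.0/0.6667 = 9.0 cmH2O·s/L.
C = Vt/(Pplat − PEEP) = 460.0 / (13 − 6) = 460.0/7.0 = 65.714 mL/cmH2O.
τ = R × C = 9.0 × 0.06571 L/cmH2O = 0.5914 s.
t = −τ·ln(1 − 0.97) = −0.5914·ln(0.03) = 2.074 s.

2.07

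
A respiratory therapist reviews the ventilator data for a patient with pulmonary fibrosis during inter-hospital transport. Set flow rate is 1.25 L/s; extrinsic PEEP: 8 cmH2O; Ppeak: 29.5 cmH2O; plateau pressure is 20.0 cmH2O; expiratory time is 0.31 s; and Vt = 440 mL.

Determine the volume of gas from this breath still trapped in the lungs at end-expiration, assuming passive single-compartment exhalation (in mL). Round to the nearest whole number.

R = (PIP − Pplat)/V̇ = (29.5 − 20.0) / 1.25 = 9.5/1.25 = 7.6 cmH2O·s/L.
C = Vt/(Pplat − PEEP) = 440.0 / (20.0 − 8) = 440.0/12.0 = 36.667 mL/cmH2O.
τ = R × C = 7.6 × 0.03667 L/cmH2O = 0.2787 s.
Fraction remaining = e^(−Te/τ) = e^(−0.31/0.2787) = 0.3288.
Trapped volume = 440.0 × 0.3288 = 144.67 mL.

145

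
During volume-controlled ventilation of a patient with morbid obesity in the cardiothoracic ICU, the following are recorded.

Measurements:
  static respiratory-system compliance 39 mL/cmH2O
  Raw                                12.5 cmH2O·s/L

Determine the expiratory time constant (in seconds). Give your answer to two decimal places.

τ = R × C = 12.5 × 39 mL/cmH2O = 12.5 × 0.039 L/cmH2O = 0.4875 s.

0.49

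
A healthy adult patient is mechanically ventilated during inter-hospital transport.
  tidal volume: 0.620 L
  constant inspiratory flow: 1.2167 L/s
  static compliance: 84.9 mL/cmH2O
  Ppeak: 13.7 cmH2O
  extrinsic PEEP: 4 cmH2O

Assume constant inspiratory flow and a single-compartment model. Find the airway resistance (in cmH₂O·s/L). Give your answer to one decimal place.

2.0

Equation of motion (constant flow): PIP = Vt/C + R·V̇ + PEEP.
R·V̇ = PIP − Vt/C − PEEP = 13.7 − 620/84.9 − 4 = 13.7 − 7.303 − 4 = 2.397 cmH2O.
R = 2.397 / 1.2167 = 1.97 cmH2O·s/L.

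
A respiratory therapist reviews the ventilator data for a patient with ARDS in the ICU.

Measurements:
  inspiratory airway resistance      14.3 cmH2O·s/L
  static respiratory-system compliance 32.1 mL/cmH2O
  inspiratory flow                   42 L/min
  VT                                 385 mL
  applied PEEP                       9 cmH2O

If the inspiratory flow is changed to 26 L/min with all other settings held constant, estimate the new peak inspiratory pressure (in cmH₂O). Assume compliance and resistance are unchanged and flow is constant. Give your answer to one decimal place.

27.2

Flow: 42 L/min ÷ 60 = 0.7 L/s.
New flow: 26 L/min ÷ 60 = 0.4333 L/s.
PIP = Vt/C + R·V̇ + PEEP (constant-flow equation of motion).
Only the resistive term changes: ΔPIP = R × ΔV̇ = 14.3 × (0.4333 − 0.7) = 14.3 × -0.2667 = -3.814 cmH2O.
Original PIP = 385/32.1 + 14.3×0.7 + 9 = 31.004 cmH2O; new PIP = 31.004 + (-3.814) = 27.19 cmH2O.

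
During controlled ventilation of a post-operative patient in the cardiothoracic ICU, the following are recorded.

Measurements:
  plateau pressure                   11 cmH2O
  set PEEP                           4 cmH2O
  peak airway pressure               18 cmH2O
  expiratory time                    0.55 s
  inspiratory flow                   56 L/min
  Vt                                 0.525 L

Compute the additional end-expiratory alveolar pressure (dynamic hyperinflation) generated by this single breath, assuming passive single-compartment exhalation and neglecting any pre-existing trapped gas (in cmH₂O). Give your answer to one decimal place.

Flow: 56 L/min ÷ 60 = 0.9333 L/s.
R = (PIP − Pplat)/V̇ = (18 − 11) / 0.9333 = 7.0/0.9333 = 7.5 cmH2O·s/L.
C = Vt/(Pplat − PEEP) = 525.0 / (11 − 4) = 525.0/7.0 = 75.0 mL/cmH2O.
τ = R × C = 7.5 × 0.075 L/cmH2O = 0.5625 s.
Fraction remaining = e^(−Te/τ) = e^(−0.55/0.5625) = 0.3761; trapped volume = 525.0 × 0.3761 = 197.45 mL.
Additional alveolar pressure from trapping ≈ V_trapped / C = 197.45 / 75.0 = 2.633 cmH2O.

2.6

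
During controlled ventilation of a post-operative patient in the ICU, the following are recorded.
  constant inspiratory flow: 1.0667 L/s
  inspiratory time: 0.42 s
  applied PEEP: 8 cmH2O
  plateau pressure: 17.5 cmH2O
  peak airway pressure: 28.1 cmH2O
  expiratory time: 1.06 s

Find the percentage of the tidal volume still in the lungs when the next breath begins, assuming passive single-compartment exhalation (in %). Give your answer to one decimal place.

Vt = flow × Ti = 1.0667 L/s × 0.42 s × 1000 mL/L = 448.01 mL.
R = (PIP − Pplat)/V̇ = (28.1 − 17.5) / 1.0667 = 10.6/1.0667 = 9.937 cmH2O·s/L.
C = Vt/(Pplat − PEEP) = 448.01 / (17.5 − 8) = 448.01/9.5 = 47.159 mL/cmH2O.
τ = R × C = 9.937 × 0.04716 L/cmH2O = 0.4686 s.
Fraction remaining at end-expiration = e^(−Te/τ) = e^(−1.06/0.4686) = 0.1041 → 10.41%.

10.4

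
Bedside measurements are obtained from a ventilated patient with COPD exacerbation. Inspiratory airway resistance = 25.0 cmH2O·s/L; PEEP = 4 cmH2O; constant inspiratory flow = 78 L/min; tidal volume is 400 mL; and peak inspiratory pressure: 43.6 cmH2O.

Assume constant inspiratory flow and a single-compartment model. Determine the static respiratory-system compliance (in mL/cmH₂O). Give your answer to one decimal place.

56.3

Flow: 78 L/min ÷ 60 = 1.3 L/s.
Equation of motion (constant flow): PIP = Vt/C + R·V̇ + PEEP.
Vt/C = PIP − R·V̇ − PEEP = 43.6 − 25.0×1.3 − 4 = 43.6 − 32.5 − 4 = 7.1 cmH2O.
C = Vt / 7.1 = 400 / 7.1 = 56.338 mL/cmH2O.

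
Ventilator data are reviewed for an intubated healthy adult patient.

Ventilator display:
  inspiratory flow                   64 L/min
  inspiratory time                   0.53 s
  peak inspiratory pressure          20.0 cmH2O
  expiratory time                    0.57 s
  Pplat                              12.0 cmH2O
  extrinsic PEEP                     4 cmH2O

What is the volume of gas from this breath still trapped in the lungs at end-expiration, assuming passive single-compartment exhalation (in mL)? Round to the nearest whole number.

193

Flow: 64 L/min ÷ 60 = 1.0667 L/s.
Vt = flow × Ti = 1.0667 L/s × 0.53 s × 1000 mL/L = 565.35 mL.
R = (PIP − Pplat)/V̇ = (20.0 − 12.0) / 1.0667 = 8.0/1.0667 = 7.5 cmH2O·s/L.
C = Vt/(Pplat − PEEP) = 565.35 / (12.0 − 4) = 565.35/8.0 = 70.669 mL/cmH2O.
τ = R × C = 7.5 × 0.07067 L/cmH2O = 0.53 s.
Fraction remaining = e^(−Te/τ) = e^(−0.57/0.53) = 0.3411.
Trapped volume = 565.35 × 0.3411 = 192.84 mL.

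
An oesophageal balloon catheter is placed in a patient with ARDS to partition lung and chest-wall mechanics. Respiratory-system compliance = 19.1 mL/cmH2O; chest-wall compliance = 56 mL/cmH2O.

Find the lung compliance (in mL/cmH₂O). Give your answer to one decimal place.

29.0

1/CL = 1/Crs − 1/Ccw.
1/CL = 1/19.1 − 1/56 = 0.0345.
CL = 28.986 mL/cmH2O.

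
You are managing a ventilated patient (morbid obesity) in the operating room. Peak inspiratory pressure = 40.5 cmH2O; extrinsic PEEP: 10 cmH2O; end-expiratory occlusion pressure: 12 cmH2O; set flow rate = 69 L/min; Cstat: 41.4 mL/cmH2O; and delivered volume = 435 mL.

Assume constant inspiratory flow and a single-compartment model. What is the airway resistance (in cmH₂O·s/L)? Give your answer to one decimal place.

Flow: 69 L/min ÷ 60 = 1.15 L/s.
Total PEEP = 12 cmH2O (set 10 + intrinsic 2); this is the baseline alveolar pressure.
Equation of motion (constant flow): PIP = Vt/C + R·V̇ + PEEP.
R·V̇ = PIP − Vt/C − PEEP = 40.5 − 435/41.4 − 12 = 40.5 − 10.507 − 12 = 17.993 cmH2O.
R = 17.993 / 1.15 = 15.646 cmH2O·s/L.

15.6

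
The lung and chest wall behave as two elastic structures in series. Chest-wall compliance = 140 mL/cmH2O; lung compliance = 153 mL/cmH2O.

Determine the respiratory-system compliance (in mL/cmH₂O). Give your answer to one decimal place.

Lung and chest wall are elastances in series: 1/Crs = 1/CL + 1/Ccw.
1/Crs = 1/153 + 1/140 = 0.01368.
Crs = 73.099 mL/cmH2O.

73.1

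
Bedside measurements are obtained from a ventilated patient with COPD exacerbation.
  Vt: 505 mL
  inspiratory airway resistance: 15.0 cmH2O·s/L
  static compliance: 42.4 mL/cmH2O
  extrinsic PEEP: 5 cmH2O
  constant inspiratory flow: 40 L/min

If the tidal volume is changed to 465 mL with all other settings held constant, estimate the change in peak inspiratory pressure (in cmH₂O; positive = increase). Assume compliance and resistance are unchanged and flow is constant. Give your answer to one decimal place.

-0.9

PIP = Vt/C + R·V̇ + PEEP (constant-flow equation of motion).
Only the elastic term changes: ΔPIP = ΔVt / C = (465 − 505) / 42.4 = -0.9434 cmH2O.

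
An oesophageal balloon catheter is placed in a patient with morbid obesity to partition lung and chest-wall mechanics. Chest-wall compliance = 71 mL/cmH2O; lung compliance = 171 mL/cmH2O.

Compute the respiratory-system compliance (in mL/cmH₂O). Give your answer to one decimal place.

Lung and chest wall are elastances in series: 1/Crs = 1/CL + 1/Ccw.
1/Crs = 1/171 + 1/71 = 0.01993.
Crs = 50.176 mL/cmH2O.

50.2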